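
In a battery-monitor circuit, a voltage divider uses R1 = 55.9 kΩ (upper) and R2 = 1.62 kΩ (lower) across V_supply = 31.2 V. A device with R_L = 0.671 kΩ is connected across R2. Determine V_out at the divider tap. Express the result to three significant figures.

R2 ‖ R_L = (1.62 × 0.671)/(1.62 + 0.671) = 0.4745 kΩ.
Then V_out = V_supply · R2'/(R1 + R2') = 31.2 × 0.4745/56.37 = 0.2626 V.
(Unloaded it would be 0.879 V; the load pulls it down.)

V_out ≈ 0.263 V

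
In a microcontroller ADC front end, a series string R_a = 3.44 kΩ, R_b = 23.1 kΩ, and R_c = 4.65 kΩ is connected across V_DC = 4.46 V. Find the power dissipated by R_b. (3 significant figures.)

P ≈ 0.472 mW

The common current is I = 4.46/31.19 = 0.1430 mA.
P(R_b) = I²·R_b = (0.1430)² × 23.1 = 0.4723 mW.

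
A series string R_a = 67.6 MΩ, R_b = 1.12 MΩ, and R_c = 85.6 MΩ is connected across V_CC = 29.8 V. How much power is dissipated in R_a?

Series current I = V_CC/ΣR = 29.8/154.3 = 0.1931 µA.
V(R_a) = I·R = 13.05 V; P = V·I = 13.05 × 0.1931 = 2.521 µW.

P ≈ 2.52 µW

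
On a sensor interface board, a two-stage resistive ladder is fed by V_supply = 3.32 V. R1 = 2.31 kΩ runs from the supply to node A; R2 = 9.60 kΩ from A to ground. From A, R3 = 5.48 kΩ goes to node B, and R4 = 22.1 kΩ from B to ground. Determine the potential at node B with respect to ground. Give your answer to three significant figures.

V_B ≈ 2.01 V

Node A sees R2 in parallel with the series input of stage 2, R3 + R4 = 27.58 kΩ.
R2 ‖ (R3+R4) = 7.121 kΩ.
So V_A = 3.32 × 0.7551 = 2.507 V.
V_B = V_A × 0.8013 = 2.009 V.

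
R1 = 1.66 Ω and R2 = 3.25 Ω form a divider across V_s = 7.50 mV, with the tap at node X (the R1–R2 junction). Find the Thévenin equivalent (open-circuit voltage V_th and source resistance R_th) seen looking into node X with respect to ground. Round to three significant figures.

Open-circuit (no load on X): V_th = V_s · R2/(R1 + R2) = 7.50 × 3.25/(1.660 + 3.25) = 4.964 mV.
Looking into X with the source shorted: R_th = R1·R2/(R1+R2) = 1.660 × 3.25/4.910 = 1.099 Ω.

V_th ≈ 4.96 mV, R_th ≈ 1.10 Ω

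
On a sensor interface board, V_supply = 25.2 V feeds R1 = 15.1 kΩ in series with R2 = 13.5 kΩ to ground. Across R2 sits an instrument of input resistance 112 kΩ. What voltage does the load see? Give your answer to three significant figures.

First combine the lower leg with the load: R2 ‖ R_L = 12.05 kΩ.
Then V_out = V_supply · R2'/(R1 + R2') = 25.2 × 12.05/27.15 = 11.18 V.

V_out ≈ 11.2 V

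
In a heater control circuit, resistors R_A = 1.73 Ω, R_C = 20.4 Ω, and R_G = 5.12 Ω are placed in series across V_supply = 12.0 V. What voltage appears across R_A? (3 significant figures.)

V ≈ 0.762 V

Total series resistance ΣR = 1.73 + 20.4 + 5.12 = 27.25 Ω.
Voltage divider: V = V_supply · (1.730 / 27.25) = 12.0 × 0.06349 = 0.7618 V.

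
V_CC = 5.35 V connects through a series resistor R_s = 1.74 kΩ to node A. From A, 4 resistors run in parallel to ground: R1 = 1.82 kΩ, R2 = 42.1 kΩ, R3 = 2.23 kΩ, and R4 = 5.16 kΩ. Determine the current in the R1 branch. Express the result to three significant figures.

Combine the parallel branches: R_p = (1/1.82 + 1/42.1 + 1/2.23 + 1/5.16)⁻¹ = 0.8228 kΩ.
V_A by voltage divider: V_A = 5.35 × 0.8228/(1.74 + 0.8228) = 1.718 V.
I(R1) = V_A / R1 = 1.718/1.82 = 0.9437 mA.
(Check via current divider: I_total = 2.088 mA; share G_k/ΣG = 0.4521 → same result.)

I ≈ 0.944 mA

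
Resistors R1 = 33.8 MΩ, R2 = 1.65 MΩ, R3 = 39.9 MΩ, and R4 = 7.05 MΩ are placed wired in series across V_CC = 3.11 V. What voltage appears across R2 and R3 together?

Total series resistance ΣR = 33.8 + 1.65 + 39.9 + 7.05 = 82.40 MΩ.
R_{R2..R3} = 1.65 + 39.9 = 41.55 MΩ.
Voltage divider: V = V_CC · (41.55 / 82.40) = 3.11 × 0.5042 = 1.568 V.

V ≈ 1.57 V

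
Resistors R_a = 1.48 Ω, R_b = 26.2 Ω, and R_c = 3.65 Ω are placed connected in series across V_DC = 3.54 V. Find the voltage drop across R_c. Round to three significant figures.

Series total: ΣR = 1.48 + 26.2 + 3.65 = 31.33 Ω.
V = V_DC · R/ΣR = 3.54 × 0.1165 = 0.4124 V.

V ≈ 0.412 V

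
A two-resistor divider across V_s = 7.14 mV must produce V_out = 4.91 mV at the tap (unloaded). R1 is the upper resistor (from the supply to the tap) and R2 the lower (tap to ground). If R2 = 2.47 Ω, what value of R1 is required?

V_out/V_s = R2/(R1+R2) = 0.6877.
R1 = R2·(1/k − 1) = 2.47 × 0.4542 = 1.122 Ω.

R1 ≈ 1.12 Ω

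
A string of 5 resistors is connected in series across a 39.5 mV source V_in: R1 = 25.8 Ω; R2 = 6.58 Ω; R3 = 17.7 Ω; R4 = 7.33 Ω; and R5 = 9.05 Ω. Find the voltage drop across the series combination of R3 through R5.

V ≈ 20.3 mV

Series total: ΣR = 25.8 + 6.58 + 17.7 + 7.33 + 9.05 = 66.46 Ω.
R_{R3..R5} = 17.7 + 7.33 + 9.05 = 34.08 Ω.
V = V_in · R/ΣR = 39.5 × 0.5128 = 20.26 mV.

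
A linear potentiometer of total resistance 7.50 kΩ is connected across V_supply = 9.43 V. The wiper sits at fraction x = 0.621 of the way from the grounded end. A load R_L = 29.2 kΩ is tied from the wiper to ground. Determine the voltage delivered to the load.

V_out ≈ 5.52 V

Lower segment x·R_p = 4.657 kΩ; upper segment (1−x)·R_p = 2.843 kΩ.
Lower segment in parallel with the load: 4.657 ‖ 29.2 = 4.017 kΩ.
Then V_out = V_supply · 4.017/(2.843 + 4.017) = 5.522 V.
(Unloaded: V_out = x·V_supply = 5.86 V.)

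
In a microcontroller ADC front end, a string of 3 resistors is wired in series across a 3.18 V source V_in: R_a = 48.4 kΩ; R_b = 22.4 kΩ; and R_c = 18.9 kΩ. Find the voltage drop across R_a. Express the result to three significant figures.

V ≈ 1.72 V

ΣR = 48.4 + 22.4 + 18.9 = 89.70 kΩ.
Voltage divider: V = V_in · (48.40 / 89.70) = 3.18 × 0.5396 = 1.716 V.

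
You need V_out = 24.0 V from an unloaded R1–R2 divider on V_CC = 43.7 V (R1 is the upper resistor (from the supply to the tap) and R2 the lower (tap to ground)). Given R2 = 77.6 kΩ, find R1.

R1 ≈ 63.7 kΩ

The divider ratio is R2/(R1+R2) = 24.0/43.7 = 0.5492.
So R1 = R2 · (V_CC/V_out − 1) = 77.6 × (43.7/24.0 − 1) = 77.6 × 0.8208 = 63.70 kΩ.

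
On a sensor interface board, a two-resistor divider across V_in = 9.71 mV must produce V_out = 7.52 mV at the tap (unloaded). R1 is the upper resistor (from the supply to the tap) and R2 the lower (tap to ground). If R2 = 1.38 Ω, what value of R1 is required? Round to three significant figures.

R1 ≈ 0.402 Ω

Required fraction k = V_out/V_in = 0.7745.
Rearranging, R1 = R2·(1−k)/k = 1.38 × 0.2912 = 0.4019 Ω.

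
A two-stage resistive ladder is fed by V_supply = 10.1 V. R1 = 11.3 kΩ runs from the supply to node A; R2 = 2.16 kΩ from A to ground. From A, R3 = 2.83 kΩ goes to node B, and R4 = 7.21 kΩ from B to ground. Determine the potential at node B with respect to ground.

Node A sees R2 in parallel with the series input of stage 2, R3 + R4 = 10.04 kΩ.
R2 ‖ (R3+R4) = 1.778 kΩ.
V_A = 10.1 × 1.778/(11.3 + 1.778) = 1.373 V.
Then the unloaded second divider: V_B = V_A × R4/(R3+R4) = 1.373 × 0.7181 = 0.9859 V.

V_B ≈ 0.986 V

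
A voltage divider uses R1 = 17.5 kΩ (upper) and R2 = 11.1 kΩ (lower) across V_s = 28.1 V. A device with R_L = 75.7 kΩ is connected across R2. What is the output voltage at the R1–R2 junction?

V_out ≈ 10.0 V

First combine the lower leg with the load: R2 ‖ R_L = 9.681 kΩ.
Then V_out = V_s · R2'/(R1 + R2') = 28.1 × 9.681/27.18 = 10.01 V.
(Unloaded it would be 10.9 V; the load pulls it down.)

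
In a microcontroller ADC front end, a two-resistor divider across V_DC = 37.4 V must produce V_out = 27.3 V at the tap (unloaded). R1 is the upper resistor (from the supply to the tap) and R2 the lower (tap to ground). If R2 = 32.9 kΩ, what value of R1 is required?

R1 ≈ 12.2 kΩ

The divider ratio is R2/(R1+R2) = 27.3/37.4 = 0.7299.
R1 = R2·(1/k − 1) = 32.9 × 0.3700 = 12.17 kΩ.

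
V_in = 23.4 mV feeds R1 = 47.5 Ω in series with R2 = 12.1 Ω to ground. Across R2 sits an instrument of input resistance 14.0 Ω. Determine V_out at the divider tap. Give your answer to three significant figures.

V_out ≈ 2.81 mV

The load sits in parallel with R2, giving an effective lower resistance R2' = R2·R_L/(R2+R_L) = 6.490 Ω.
Then V_out = V_in · R2'/(R1 + R2') = 23.4 × 6.490/53.99 = 2.813 mV.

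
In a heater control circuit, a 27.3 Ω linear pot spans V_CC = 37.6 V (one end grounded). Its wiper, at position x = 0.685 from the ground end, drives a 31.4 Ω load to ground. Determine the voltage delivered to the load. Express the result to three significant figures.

V_out ≈ 21.7 V

Lower segment x·R_p = 18.70 Ω; upper segment (1−x)·R_p = 8.599 Ω.
R_L loads the lower segment: effective lower R = 11.72 Ω.
V_out = 37.6 × 11.72/(8.599 + 11.72) = 21.69 V.
(Unloaded: V_out = x·V_CC = 25.8 V.)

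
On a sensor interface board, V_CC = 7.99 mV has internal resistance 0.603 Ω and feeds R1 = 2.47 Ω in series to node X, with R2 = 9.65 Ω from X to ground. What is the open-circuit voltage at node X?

V_th ≈ 6.06 mV

R1' = 0.603 + 2.47 = 3.073 Ω (source resistance + R1).
With X open, the divider is unloaded: V_th = 7.99 × 9.65/12.72 = 6.060 mV.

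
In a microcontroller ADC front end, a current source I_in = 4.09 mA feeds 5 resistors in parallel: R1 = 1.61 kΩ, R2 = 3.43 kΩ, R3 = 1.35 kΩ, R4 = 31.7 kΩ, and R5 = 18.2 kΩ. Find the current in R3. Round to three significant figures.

Conductances: ΣG = 1/1.61 + 1/3.43 + 1/1.35 + 1/31.7 + 1/18.2 = 1.740 (1/kΩ).
Current divider: I(R3) = I_in · G_k/ΣG = 4.09 × (0.7407/1.740) = 4.09 × 0.4257 = 1.741 mA.

I ≈ 1.74 mA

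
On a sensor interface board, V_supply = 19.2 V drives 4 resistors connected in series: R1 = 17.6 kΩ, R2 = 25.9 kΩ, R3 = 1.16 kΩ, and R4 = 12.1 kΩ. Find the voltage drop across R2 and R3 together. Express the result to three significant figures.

V ≈ 9.15 V

ΣR = 17.6 + 25.9 + 1.16 + 12.1 = 56.76 kΩ.
R_{R2..R3} = 25.9 + 1.16 = 27.06 kΩ.
V = V_supply · R/ΣR = 19.2 × 0.4767 = 9.153 V.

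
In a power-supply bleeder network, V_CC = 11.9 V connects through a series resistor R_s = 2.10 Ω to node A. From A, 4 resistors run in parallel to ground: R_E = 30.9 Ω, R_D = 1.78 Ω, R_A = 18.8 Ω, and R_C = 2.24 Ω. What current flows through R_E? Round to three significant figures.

I ≈ 0.117 A

Combine the parallel branches: R_p = (1/30.9 + 1/1.78 + 1/18.8 + 1/2.24)⁻¹ = 0.9143 Ω.
V_A = 11.9 × 0.9143/3.014 = 3.609 V.
I(R_E) = V_A / R_E = 3.609/30.9 = 0.1168 A.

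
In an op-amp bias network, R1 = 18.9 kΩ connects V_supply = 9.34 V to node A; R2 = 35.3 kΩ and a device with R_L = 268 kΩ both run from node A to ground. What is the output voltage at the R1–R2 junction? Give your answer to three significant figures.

V_out ≈ 5.82 V

First combine the lower leg with the load: R2 ‖ R_L = 31.19 kΩ.
Then V_out = V_supply · R2'/(R1 + R2') = 9.34 × 31.19/50.09 = 5.816 V.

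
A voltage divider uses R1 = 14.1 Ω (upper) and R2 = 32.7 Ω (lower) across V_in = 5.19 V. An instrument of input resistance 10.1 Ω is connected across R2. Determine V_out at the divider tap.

The load sits in parallel with R2, giving an effective lower resistance R2' = R2·R_L/(R2+R_L) = 7.717 Ω.
Voltage divider with the loaded lower leg: V_out = 5.19 × 7.717/(14.1 + 7.717) = 5.19 × 0.3537 = 1.836 V.
(Unloaded it would be 3.63 V; the load pulls it down.)

V_out ≈ 1.84 V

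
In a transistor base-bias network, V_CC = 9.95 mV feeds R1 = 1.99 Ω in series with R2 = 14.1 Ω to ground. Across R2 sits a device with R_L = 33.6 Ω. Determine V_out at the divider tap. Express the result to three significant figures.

V_out ≈ 8.29 mV

R2 ‖ R_L = (14.1 × 33.6)/(14.1 + 33.6) = 9.932 Ω.
Voltage divider with the loaded lower leg: V_out = 9.95 × 9.932/(1.99 + 9.932) = 9.95 × 0.8331 = 8.289 mV.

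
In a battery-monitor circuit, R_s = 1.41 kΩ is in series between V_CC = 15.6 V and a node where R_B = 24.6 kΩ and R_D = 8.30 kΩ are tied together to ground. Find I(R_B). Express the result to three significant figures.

Combine the parallel branches: R_p = (1/24.6 + 1/8.30)⁻¹ = 6.206 kΩ.
V_A by voltage divider: V_A = 15.6 × 6.206/(1.41 + 6.206) = 12.71 V.
I(R_B) = V_A / R_B = 12.71/24.6 = 0.5167 mA.

I ≈ 0.517 mA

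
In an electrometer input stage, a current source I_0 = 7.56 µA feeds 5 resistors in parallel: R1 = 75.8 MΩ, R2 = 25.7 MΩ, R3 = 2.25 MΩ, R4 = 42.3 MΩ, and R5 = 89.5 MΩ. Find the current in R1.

I ≈ 0.188 µA

ΣG = 1/75.8 + 1/25.7 + 1/2.25 + 1/42.3 + 1/89.5 = 0.5314.
Current divider: I(R1) = I_0 · G_k/ΣG = 7.56 × (0.01319/0.5314) = 7.56 × 0.02483 = 0.1877 µA.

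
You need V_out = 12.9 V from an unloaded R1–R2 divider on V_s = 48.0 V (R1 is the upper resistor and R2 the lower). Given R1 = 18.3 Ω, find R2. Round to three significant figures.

R2 ≈ 6.73 Ω

Required fraction k = V_out/V_s = 0.2687.
So R2 = R1 · V_out/(V_s − V_out) = 18.3 × 12.9/(48.0 − 12.9) = 18.3 × 0.3675 = 6.726 Ω.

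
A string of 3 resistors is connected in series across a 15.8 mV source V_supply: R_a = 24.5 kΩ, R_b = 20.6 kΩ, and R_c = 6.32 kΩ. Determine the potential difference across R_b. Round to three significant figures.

V ≈ 6.33 mV

Total series resistance ΣR = 24.5 + 20.6 + 6.32 = 51.42 kΩ.
By the voltage-divider rule, V = 15.8 × 20.60/51.42 = 6.330 mV.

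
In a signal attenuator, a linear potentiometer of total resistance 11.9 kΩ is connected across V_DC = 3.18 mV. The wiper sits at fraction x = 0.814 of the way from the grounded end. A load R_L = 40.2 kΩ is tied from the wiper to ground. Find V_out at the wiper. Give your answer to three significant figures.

The pot divides into 2.213 kΩ above the wiper and 9.687 kΩ below.
Lower segment in parallel with the load: 9.687 ‖ 40.2 = 7.806 kΩ.
Loaded-divider output: V_out = 3.18 × 0.7791 = 2.477 mV.
(Unloaded: V_out = x·V_DC = 2.59 mV.)

V_out ≈ 2.48 mV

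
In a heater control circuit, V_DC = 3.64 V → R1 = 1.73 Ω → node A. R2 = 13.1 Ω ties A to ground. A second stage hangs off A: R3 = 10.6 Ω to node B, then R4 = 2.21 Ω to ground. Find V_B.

V_B ≈ 0.496 V

The second stage (R3 + R4 = 12.81 Ω) loads node A in parallel with R2.
R2 ‖ (R3+R4) = 6.477 Ω.
V_A = 3.64 × 6.477/(1.73 + 6.477) = 2.873 V.
V_B = V_A × 0.1725 = 0.4956 V.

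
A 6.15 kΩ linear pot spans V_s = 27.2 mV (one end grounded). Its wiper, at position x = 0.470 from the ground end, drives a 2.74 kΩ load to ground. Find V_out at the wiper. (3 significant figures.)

V_out ≈ 8.20 mV

The pot divides into 3.260 kΩ above the wiper and 2.890 kΩ below.
R_L loads the lower segment: effective lower R = 1.407 kΩ.
Then V_out = V_s · 1.407/(3.260 + 1.407) = 8.200 mV.
(Unloaded: V_out = x·V_s = 12.8 mV.)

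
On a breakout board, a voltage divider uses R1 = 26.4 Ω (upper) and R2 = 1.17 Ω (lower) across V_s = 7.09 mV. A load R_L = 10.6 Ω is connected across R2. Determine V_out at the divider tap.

The load sits in parallel with R2, giving an effective lower resistance R2' = R2·R_L/(R2+R_L) = 1.054 Ω.
Then V_out = V_s · R2'/(R1 + R2') = 7.09 × 1.054/27.45 = 0.2721 mV.

V_out ≈ 0.272 mV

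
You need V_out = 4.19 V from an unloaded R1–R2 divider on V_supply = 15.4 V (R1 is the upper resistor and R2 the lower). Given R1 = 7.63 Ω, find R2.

The divider ratio is R2/(R1+R2) = 4.19/15.4 = 0.2721.
R2 = R1 · 0.2721/(1 − 0.2721) = 2.852 Ω.

R2 ≈ 2.85 Ω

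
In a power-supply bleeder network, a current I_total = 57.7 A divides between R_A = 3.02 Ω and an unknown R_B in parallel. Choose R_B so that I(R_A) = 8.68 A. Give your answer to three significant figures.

In a two-way split, I_A/I_total = R_B/(R_A + R_B).
With f = 0.1504, R_B = R_A · f/(1−f) = 3.02 × 0.1771 = 0.5348 Ω.

R_B ≈ 0.535 Ω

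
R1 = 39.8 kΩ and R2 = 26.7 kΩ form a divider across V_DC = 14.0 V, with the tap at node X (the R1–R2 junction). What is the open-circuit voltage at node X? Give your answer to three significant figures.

V_th ≈ 5.62 V

V_th is the unloaded tap voltage: V_DC · R2/(R1+R2) = 14.0 × 0.4015 = 5.621 V.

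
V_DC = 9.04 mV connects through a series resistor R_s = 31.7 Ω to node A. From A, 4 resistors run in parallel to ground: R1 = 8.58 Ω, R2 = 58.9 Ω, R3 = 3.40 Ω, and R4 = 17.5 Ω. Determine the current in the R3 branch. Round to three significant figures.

Combine the parallel branches: R_p = (1/8.58 + 1/58.9 + 1/3.40 + 1/17.5)⁻¹ = 2.063 Ω.
V_A = 9.04 × 2.063/33.76 = 0.5523 mV.
I(R3) = V_A / R3 = 0.5523/3.40 = 0.1624 mA.

I ≈ 0.162 mA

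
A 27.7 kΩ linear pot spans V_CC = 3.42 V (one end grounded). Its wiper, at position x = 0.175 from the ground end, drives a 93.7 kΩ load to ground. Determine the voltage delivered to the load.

V_out ≈ 0.574 V

Lower segment x·R_p = 4.847 kΩ; upper segment (1−x)·R_p = 22.85 kΩ.
Lower segment in parallel with the load: 4.847 ‖ 93.7 = 4.609 kΩ.
Loaded-divider output: V_out = 3.42 × 0.1678 = 0.5740 V.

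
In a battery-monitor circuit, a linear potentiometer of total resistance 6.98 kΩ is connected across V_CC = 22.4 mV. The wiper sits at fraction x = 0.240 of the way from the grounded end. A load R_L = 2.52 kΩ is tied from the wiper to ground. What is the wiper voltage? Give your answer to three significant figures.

Lower segment x·R_p = 1.675 kΩ; upper segment (1−x)·R_p = 5.305 kΩ.
R_L loads the lower segment: effective lower R = 1.006 kΩ.
Then V_out = V_CC · 1.006/(5.305 + 1.006) = 3.572 mV.

V_out ≈ 3.57 mV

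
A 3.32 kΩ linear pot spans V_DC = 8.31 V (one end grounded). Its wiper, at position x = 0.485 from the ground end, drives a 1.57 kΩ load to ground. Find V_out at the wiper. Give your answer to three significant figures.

Split the track: R_lower = x·R_p = 1.610 kΩ, R_upper = (1−x)·R_p = 1.710 kΩ.
R_L loads the lower segment: effective lower R = 0.7949 kΩ.
Loaded-divider output: V_out = 8.31 × 0.3174 = 2.637 V.

V_out ≈ 2.64 V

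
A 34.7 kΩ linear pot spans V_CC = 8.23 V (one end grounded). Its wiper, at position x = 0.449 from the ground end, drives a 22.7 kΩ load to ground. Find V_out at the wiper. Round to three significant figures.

Lower segment x·R_p = 15.58 kΩ; upper segment (1−x)·R_p = 19.12 kΩ.
R_L loads the lower segment: effective lower R = 9.239 kΩ.
Then V_out = V_CC · 9.239/(19.12 + 9.239) = 2.681 V.
(Unloaded: V_out = x·V_CC = 3.70 V.)

V_out ≈ 2.68 V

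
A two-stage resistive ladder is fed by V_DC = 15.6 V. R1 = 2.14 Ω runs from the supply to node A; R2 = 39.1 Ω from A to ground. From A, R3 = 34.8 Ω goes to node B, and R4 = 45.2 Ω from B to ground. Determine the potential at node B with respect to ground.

The second stage (R3 + R4 = 80.00 Ω) loads node A in parallel with R2.
R2 ‖ (R3+R4) = 26.26 Ω.
First divider: V_A = V_DC · 26.26/(2.14 + 26.26) = 14.42 V.
V_B = V_A × 0.5650 = 8.150 V.

V_B ≈ 8.15 V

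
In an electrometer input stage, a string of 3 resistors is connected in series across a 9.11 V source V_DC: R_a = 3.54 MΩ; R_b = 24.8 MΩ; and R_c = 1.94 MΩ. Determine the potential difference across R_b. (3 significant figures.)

V ≈ 7.46 V

ΣR = 3.54 + 24.8 + 1.94 = 30.28 MΩ.
By the voltage-divider rule, V = 9.11 × 24.80/30.28 = 7.461 V.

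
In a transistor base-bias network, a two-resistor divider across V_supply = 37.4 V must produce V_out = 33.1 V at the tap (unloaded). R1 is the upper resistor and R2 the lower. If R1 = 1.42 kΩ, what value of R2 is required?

R2 ≈ 10.9 kΩ

Required fraction k = V_out/V_supply = 0.8850.
Rearranging, R2 = R1·k/(1−k) = 1.42 × 7.698 = 10.93 kΩ.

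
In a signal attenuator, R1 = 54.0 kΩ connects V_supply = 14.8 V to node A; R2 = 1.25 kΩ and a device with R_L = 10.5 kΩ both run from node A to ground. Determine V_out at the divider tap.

V_out ≈ 0.300 V

R2 ‖ R_L = (1.25 × 10.5)/(1.25 + 10.5) = 1.117 kΩ.
Voltage divider with the loaded lower leg: V_out = 14.8 × 1.117/(54.0 + 1.117) = 14.8 × 0.02027 = 0.2999 V.
(Unloaded it would be 0.335 V; the load pulls it down.)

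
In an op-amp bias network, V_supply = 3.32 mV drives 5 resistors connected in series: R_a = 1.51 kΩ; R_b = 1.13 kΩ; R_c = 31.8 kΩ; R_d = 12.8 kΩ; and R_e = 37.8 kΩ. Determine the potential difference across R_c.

Total series resistance ΣR = 1.51 + 1.13 + 31.8 + 12.8 + 37.8 = 85.04 kΩ.
V = V_supply · R/ΣR = 3.32 × 0.3739 = 1.241 mV.

V ≈ 1.24 mV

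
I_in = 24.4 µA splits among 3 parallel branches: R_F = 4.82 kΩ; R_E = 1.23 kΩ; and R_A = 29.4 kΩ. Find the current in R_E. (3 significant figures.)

I ≈ 18.8 µA

Conductances: ΣG = 1/4.82 + 1/1.23 + 1/29.4 = 1.054 (1/kΩ).
R_E takes the fraction G_k/ΣG = 0.8130/1.054 = 0.7710, so I = 24.4 × 0.7710 = 18.81 µA.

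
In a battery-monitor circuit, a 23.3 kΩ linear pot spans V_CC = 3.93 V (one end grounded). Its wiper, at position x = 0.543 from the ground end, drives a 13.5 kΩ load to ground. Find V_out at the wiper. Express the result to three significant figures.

V_out ≈ 1.49 V

The pot divides into 10.65 kΩ above the wiper and 12.65 kΩ below.
R_L loads the lower segment: effective lower R = 6.531 kΩ.
Then V_out = V_CC · 6.531/(10.65 + 6.531) = 1.494 V.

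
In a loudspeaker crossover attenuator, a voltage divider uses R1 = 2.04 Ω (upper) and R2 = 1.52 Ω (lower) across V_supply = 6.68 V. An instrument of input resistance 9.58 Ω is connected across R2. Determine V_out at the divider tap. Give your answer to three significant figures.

V_out ≈ 2.61 V

The load sits in parallel with R2, giving an effective lower resistance R2' = R2·R_L/(R2+R_L) = 1.312 Ω.
Then V_out = V_supply · R2'/(R1 + R2') = 6.68 × 1.312/3.352 = 2.614 V.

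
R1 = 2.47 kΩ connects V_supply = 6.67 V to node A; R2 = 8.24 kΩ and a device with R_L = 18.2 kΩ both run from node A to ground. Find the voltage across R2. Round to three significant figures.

V_out ≈ 4.65 V

First combine the lower leg with the load: R2 ‖ R_L = 5.672 kΩ.
Voltage divider with the loaded lower leg: V_out = 6.67 × 5.672/(2.47 + 5.672) = 6.67 × 0.6966 = 4.647 V.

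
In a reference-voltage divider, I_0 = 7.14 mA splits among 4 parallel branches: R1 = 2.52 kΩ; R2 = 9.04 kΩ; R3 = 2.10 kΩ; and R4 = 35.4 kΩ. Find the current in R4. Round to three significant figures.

I ≈ 0.199 mA

Conductances: ΣG = 1/2.52 + 1/9.04 + 1/2.10 + 1/35.4 = 1.012 (1/kΩ).
Current divider: I(R4) = I_0 · G_k/ΣG = 7.14 × (0.02825/1.012) = 7.14 × 0.02792 = 0.1993 mA.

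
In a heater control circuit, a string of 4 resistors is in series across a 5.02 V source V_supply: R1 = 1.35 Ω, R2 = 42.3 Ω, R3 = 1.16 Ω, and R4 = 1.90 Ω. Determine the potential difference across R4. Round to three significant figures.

Series total: ΣR = 1.35 + 42.3 + 1.16 + 1.90 = 46.71 Ω.
Voltage divider: V = V_supply · (1.900 / 46.71) = 5.02 × 0.04068 = 0.2042 V.

V ≈ 0.204 V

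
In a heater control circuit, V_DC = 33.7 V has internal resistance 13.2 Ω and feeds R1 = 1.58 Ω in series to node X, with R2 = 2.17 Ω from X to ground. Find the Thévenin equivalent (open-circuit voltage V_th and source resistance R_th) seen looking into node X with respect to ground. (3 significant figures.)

R1' = 13.2 + 1.58 = 14.78 Ω (source resistance + R1).
With X open, the divider is unloaded: V_th = 33.7 × 2.17/16.95 = 4.314 V.
Zeroing V_DC shorts the top of R1' to ground, so R_th = R1' ‖ R2 = 1.892 Ω.

V_th ≈ 4.31 V, R_th ≈ 1.89 Ω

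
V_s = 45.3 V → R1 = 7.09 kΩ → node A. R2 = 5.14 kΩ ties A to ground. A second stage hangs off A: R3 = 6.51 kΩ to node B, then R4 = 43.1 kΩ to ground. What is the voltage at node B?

V_B ≈ 15.6 V

Node A sees R2 in parallel with the series input of stage 2, R3 + R4 = 49.61 kΩ.
R2 ‖ (R3+R4) = 4.657 kΩ.
So V_A = 45.3 × 0.3965 = 17.96 V.
V_B = V_A × 0.8688 = 15.60 V.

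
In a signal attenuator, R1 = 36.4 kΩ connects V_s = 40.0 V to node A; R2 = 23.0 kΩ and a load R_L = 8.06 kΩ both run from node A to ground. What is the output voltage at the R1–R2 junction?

V_out ≈ 5.63 V

R2 ‖ R_L = (23.0 × 8.06)/(23.0 + 8.06) = 5.968 kΩ.
Voltage divider with the loaded lower leg: V_out = 40.0 × 5.968/(36.4 + 5.968) = 40.0 × 0.1409 = 5.635 V.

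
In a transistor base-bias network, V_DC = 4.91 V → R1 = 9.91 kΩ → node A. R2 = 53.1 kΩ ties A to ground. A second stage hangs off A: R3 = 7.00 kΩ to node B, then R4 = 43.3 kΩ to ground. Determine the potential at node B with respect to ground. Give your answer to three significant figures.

V_B ≈ 3.05 V

Looking into the second stage from A: R3 + R4 = 50.30 kΩ appears in parallel with R2.
Effective lower resistance at A: R2 ‖ 50.30 = 25.83 kΩ.
First divider: V_A = V_DC · 25.83/(9.91 + 25.83) = 3.549 V.
V_B = V_A × 0.8608 = 3.055 V.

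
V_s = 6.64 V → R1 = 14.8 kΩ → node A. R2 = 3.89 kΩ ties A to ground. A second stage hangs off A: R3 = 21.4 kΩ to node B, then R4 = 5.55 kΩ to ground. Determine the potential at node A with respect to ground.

Looking into the second stage from A: R3 + R4 = 26.95 kΩ appears in parallel with R2.
R2 ‖ (R3+R4) = 3.399 kΩ.
V_A = 6.64 × 3.399/(14.8 + 3.399) = 1.240 V.

V_A ≈ 1.24 V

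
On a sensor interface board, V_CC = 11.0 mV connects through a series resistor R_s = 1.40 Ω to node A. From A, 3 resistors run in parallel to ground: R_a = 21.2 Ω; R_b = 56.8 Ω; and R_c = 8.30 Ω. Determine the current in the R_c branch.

I ≈ 1.05 mA

Combine the parallel branches: R_p = (1/21.2 + 1/56.8 + 1/8.30)⁻¹ = 5.398 Ω.
V_A by voltage divider: V_A = 11.0 × 5.398/(1.40 + 5.398) = 8.735 mV.
I(R_c) = V_A / R_c = 8.735/8.30 = 1.052 mA.
(Check via current divider: I_total = 1.618 mA; share G_k/ΣG = 0.6503 → same result.)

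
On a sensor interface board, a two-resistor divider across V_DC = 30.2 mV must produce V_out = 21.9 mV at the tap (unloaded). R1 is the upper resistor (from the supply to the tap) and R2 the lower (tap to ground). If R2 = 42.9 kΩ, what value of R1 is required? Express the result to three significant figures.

Required fraction k = V_out/V_DC = 0.7252.
Rearranging, R1 = R2·(1−k)/k = 42.9 × 0.3790 = 16.26 kΩ.

R1 ≈ 16.3 kΩ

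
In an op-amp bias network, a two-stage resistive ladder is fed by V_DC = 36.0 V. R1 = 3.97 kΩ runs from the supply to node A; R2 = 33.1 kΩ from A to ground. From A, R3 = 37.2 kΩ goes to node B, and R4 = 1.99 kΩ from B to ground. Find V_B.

V_B ≈ 1.50 V

The second stage (R3 + R4 = 39.19 kΩ) loads node A in parallel with R2.
Effective lower resistance at A: R2 ‖ 39.19 = 17.94 kΩ.
V_A = 36.0 × 17.94/(3.97 + 17.94) = 29.48 V.
Then the unloaded second divider: V_B = V_A × R4/(R3+R4) = 29.48 × 0.05078 = 1.497 V.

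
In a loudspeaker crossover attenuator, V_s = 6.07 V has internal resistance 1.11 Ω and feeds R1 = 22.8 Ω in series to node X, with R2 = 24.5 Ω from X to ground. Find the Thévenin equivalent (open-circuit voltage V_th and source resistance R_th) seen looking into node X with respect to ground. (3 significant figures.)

V_th ≈ 3.07 V, R_th ≈ 12.1 Ω

R1' = 1.11 + 22.8 = 23.91 Ω (source resistance + R1).
Open-circuit (no load on X): V_th = V_s · R2/(R1' + R2) = 6.07 × 24.5/(23.91 + 24.5) = 3.072 V.
With V_s suppressed (replaced by a short), R_th = R1' ‖ R2 = (23.91 × 24.5)/(23.91 + 24.5) = 12.10 Ω.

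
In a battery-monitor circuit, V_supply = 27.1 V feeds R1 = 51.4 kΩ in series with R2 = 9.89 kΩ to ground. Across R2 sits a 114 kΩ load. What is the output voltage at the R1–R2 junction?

V_out ≈ 4.08 V

R2 ‖ R_L = (9.89 × 114)/(9.89 + 114) = 9.100 kΩ.
Then V_out = V_supply · R2'/(R1 + R2') = 27.1 × 9.100/60.50 = 4.076 V.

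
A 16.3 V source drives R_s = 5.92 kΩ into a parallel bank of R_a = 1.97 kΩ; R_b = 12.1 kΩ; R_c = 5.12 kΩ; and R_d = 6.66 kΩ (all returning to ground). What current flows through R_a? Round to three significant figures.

I ≈ 1.27 mA

Combine the parallel branches: R_p = (1/1.97 + 1/12.1 + 1/5.12 + 1/6.66)⁻¹ = 1.069 kΩ.
V_A = 16.3 × 1.069/6.989 = 2.493 V.
I(R_a) = V_A / R_a = 2.493/1.97 = 1.265 mA.
(Check via current divider: I_total = 2.332 mA; share G_k/ΣG = 0.5425 → same result.)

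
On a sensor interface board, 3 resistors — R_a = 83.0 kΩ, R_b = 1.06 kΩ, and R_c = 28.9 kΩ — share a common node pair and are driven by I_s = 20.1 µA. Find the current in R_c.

I ≈ 0.702 µA

Conductances: ΣG = 1/83.0 + 1/1.06 + 1/28.9 = 0.9900 (1/kΩ).
By the current-divider rule, I = I_s · G_k/ΣG = 20.1 × 0.03495 = 0.7025 µA.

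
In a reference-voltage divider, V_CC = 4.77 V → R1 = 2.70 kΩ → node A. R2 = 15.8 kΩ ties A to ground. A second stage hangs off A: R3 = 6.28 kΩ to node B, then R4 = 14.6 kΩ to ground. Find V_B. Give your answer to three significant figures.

V_B ≈ 2.57 V

Looking into the second stage from A: R3 + R4 = 20.88 kΩ appears in parallel with R2.
Effective lower resistance at A: R2 ‖ 20.88 = 8.994 kΩ.
So V_A = 4.77 × 0.7691 = 3.669 V.
V_B = V_A × 0.6992 = 2.565 V.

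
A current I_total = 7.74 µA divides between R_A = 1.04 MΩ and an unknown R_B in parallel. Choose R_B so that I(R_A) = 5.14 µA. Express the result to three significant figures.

R_B ≈ 2.06 MΩ

The fraction through R_A equals R_B/(R_A+R_B).
5.14/7.74 = R_B/(R_A + R_B) → R_B = R_A · (0.6641)/(1 − 0.6641) = 1.04 × 1.977 = 2.056 MΩ.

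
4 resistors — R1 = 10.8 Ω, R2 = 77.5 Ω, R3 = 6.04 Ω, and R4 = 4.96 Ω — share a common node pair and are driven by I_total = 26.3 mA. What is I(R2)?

I ≈ 0.718 mA

ΣG = 1/10.8 + 1/77.5 + 1/6.04 + 1/4.96 = 0.4727.
By the current-divider rule, I = I_total · G_k/ΣG = 26.3 × 0.02730 = 0.7180 mA.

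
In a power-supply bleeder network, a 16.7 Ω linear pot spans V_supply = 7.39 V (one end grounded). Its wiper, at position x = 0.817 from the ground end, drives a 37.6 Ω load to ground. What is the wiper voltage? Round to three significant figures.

The pot divides into 3.056 Ω above the wiper and 13.64 Ω below.
R_L loads the lower segment: effective lower R = 10.01 Ω.
V_out = 7.39 × 10.01/(3.056 + 10.01) = 5.662 V.

V_out ≈ 5.66 V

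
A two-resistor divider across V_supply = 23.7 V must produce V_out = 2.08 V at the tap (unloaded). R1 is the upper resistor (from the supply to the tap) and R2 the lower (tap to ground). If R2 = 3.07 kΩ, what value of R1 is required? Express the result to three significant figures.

R1 ≈ 31.9 kΩ

Required fraction k = V_out/V_supply = 0.08776.
R1 = R2·(1/k − 1) = 3.07 × 10.39 = 31.91 kΩ.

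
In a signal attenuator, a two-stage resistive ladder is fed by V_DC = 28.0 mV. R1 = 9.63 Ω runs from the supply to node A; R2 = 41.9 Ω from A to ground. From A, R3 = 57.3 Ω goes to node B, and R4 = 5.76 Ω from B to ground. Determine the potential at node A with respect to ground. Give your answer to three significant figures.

Node A sees R2 in parallel with the series input of stage 2, R3 + R4 = 63.06 Ω.
Effective lower resistance at A: R2 ‖ 63.06 = 25.17 Ω.
So V_A = 28.0 × 0.7233 = 20.25 mV.

V_A ≈ 20.3 mV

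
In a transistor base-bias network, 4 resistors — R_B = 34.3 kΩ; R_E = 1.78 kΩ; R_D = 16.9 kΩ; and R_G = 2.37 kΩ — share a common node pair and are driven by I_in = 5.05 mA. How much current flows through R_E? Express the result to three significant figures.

I ≈ 2.65 mA

Total conductance ΣG = 1/34.3 + 1/1.78 + 1/16.9 + 1/2.37 = 1.072 (units of 1/kΩ).
Current divider: I(R_E) = I_in · G_k/ΣG = 5.05 × (0.5618/1.072) = 5.05 × 0.5240 = 2.646 mA.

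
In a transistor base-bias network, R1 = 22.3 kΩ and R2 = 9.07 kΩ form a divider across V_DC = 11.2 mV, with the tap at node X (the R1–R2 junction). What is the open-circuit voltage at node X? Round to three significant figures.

Open-circuit (no load on X): V_th = V_DC · R2/(R1 + R2) = 11.2 × 9.07/(22.30 + 9.07) = 3.238 mV.

V_th ≈ 3.24 mV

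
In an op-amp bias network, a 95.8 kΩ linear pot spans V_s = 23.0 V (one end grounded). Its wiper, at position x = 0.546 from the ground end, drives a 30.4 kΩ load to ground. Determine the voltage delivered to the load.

The pot divides into 43.49 kΩ above the wiper and 52.31 kΩ below.
Lower segment in parallel with the load: 52.31 ‖ 30.4 = 19.23 kΩ.
Loaded-divider output: V_out = 23.0 × 0.3065 = 7.050 V.
(Unloaded: V_out = x·V_s = 12.6 V.)

V_out ≈ 7.05 V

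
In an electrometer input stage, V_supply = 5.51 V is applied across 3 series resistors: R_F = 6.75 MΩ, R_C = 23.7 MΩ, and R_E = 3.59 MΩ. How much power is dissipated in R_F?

P ≈ 0.177 µW

Series current I = V_supply/ΣR = 5.51/34.04 = 0.1619 µA.
P = I²R = 0.02620 × 6.75 = 0.1769 µW.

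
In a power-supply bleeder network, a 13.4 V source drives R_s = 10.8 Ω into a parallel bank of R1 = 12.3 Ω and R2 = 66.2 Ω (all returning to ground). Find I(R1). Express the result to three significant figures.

Parallel bank: R_p = 1/(1/12.3 + 1/66.2) = 10.37 Ω.
V_A by voltage divider: V_A = 13.4 × 10.37/(10.8 + 10.37) = 6.565 V.
Branch current I = V_A/R1 = 6.565/12.3 = 0.5337 A.

I ≈ 0.534 A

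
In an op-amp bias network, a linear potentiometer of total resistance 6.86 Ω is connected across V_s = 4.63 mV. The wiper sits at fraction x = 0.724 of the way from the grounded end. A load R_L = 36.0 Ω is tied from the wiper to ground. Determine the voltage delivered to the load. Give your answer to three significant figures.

V_out ≈ 3.23 mV

Split the track: R_lower = x·R_p = 4.967 Ω, R_upper = (1−x)·R_p = 1.893 Ω.
R_L loads the lower segment: effective lower R = 4.365 Ω.
Then V_out = V_s · 4.365/(1.893 + 4.365) = 3.229 mV.
(Unloaded: V_out = x·V_s = 3.35 mV.)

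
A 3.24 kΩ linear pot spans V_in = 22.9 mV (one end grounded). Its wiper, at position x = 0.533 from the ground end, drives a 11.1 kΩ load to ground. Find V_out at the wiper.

V_out ≈ 11.4 mV

Split the track: R_lower = x·R_p = 1.727 kΩ, R_upper = (1−x)·R_p = 1.513 kΩ.
Lower segment in parallel with the load: 1.727 ‖ 11.1 = 1.494 kΩ.
Loaded-divider output: V_out = 22.9 × 0.4969 = 11.38 mV.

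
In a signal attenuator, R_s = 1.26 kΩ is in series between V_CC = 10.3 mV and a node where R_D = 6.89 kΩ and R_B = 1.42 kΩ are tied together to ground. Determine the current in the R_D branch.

I ≈ 0.722 µA

Combine the parallel branches: R_p = (1/6.89 + 1/1.42)⁻¹ = 1.177 kΩ.
Node voltage V_A = V_CC · R_p/(R_s + R_p) = 10.3 × 0.4830 = 4.975 mV.
Branch current I = V_A/R_D = 4.975/6.89 = 0.7221 µA.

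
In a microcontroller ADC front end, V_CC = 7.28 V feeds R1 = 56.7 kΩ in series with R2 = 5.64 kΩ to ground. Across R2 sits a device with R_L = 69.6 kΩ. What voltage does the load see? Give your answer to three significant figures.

R2 ‖ R_L = (5.64 × 69.6)/(5.64 + 69.6) = 5.217 kΩ.
Then V_out = V_CC · R2'/(R1 + R2') = 7.28 × 5.217/61.92 = 0.6134 V.

V_out ≈ 0.613 V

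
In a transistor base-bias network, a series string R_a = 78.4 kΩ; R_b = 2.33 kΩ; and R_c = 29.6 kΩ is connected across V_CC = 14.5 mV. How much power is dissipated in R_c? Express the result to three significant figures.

P ≈ 0.511 nW

The common current is I = 14.5/110.3 = 0.1314 µA.
P(R_c) = I²·R_c = (0.1314)² × 29.6 = 0.5113 nW.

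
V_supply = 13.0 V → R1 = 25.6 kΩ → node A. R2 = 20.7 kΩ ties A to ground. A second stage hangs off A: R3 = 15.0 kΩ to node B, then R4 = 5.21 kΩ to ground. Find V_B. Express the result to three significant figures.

V_B ≈ 0.957 V

The second stage (R3 + R4 = 20.21 kΩ) loads node A in parallel with R2.
Effective lower resistance at A: R2 ‖ 20.21 = 10.23 kΩ.
V_A = 13.0 × 10.23/(25.6 + 10.23) = 3.711 V.
Then the unloaded second divider: V_B = V_A × R4/(R3+R4) = 3.711 × 0.2578 = 0.9566 V.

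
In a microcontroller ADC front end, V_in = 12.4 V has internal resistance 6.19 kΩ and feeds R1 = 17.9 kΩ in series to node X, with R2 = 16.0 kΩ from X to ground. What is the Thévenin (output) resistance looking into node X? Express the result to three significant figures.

R1' = 6.19 + 17.9 = 24.09 kΩ (source resistance + R1).
Looking into X with the source shorted: R_th = R1'·R2/(R1'+R2) = 24.09 × 16.0/40.09 = 9.614 kΩ.

R_th ≈ 9.61 kΩ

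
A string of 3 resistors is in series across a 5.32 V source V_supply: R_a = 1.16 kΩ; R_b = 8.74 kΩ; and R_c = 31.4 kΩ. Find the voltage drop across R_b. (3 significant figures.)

Total series resistance ΣR = 1.16 + 8.74 + 31.4 = 41.30 kΩ.
Voltage divider: V = V_supply · (8.740 / 41.30) = 5.32 × 0.2116 = 1.126 V.

V ≈ 1.13 V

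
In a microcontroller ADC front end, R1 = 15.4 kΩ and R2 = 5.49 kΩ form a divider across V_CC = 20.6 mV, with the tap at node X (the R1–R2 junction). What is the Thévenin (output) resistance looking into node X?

Zeroing V_CC shorts the top of R1 to ground, so R_th = R1 ‖ R2 = 4.047 kΩ.

R_th ≈ 4.05 kΩ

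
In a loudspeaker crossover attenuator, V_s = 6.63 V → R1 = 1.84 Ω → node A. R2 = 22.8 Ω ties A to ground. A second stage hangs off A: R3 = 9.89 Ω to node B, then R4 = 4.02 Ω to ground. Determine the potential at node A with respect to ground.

V_A ≈ 5.47 V

Node A sees R2 in parallel with the series input of stage 2, R3 + R4 = 13.91 Ω.
Effective lower resistance at A: R2 ‖ 13.91 = 8.639 Ω.
V_A = 6.63 × 8.639/(1.84 + 8.639) = 5.466 V.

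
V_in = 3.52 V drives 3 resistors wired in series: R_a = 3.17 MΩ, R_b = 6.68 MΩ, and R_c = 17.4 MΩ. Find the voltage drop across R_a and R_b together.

ΣR = 3.17 + 6.68 + 17.4 = 27.25 MΩ.
R_{R_a..R_b} = 3.17 + 6.68 = 9.850 MΩ.
By the voltage-divider rule, V = 3.52 × 9.850/27.25 = 1.272 V.

V ≈ 1.27 V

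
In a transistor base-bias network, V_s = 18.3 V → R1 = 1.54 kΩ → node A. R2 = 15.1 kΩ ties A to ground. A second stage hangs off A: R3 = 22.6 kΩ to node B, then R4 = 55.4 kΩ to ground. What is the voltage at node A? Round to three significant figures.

V_A ≈ 16.3 V

Looking into the second stage from A: R3 + R4 = 78.00 kΩ appears in parallel with R2.
R2 ‖ (R3+R4) = 12.65 kΩ.
First divider: V_A = V_s · 12.65/(1.54 + 12.65) = 16.31 V.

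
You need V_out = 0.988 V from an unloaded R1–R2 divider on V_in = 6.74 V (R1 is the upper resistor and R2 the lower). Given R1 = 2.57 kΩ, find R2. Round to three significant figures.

Required fraction k = V_out/V_in = 0.1466.
R2 = R1 · 0.1466/(1 − 0.1466) = 0.4414 kΩ.

R2 ≈ 0.441 kΩ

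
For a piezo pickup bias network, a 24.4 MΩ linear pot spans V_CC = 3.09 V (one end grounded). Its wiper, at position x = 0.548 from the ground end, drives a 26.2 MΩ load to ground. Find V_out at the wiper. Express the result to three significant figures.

Lower segment x·R_p = 13.37 MΩ; upper segment (1−x)·R_p = 11.03 MΩ.
R_L loads the lower segment: effective lower R = 8.853 MΩ.
Loaded-divider output: V_out = 3.09 × 0.4453 = 1.376 V.
(Unloaded: V_out = x·V_CC = 1.69 V.)

V_out ≈ 1.38 V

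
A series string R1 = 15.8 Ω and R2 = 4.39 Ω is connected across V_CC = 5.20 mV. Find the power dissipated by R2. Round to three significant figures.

ΣR = 20.19 Ω → I = 5.20/20.19 = 0.2576 mA.
P(R2) = I²·R2 = (0.2576)² × 4.39 = 0.2912 µW.

P ≈ 0.291 µW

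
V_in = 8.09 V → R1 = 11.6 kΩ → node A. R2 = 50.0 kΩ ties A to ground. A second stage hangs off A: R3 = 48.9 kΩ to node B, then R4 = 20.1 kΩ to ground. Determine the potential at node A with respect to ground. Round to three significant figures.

The second stage (R3 + R4 = 69.00 kΩ) loads node A in parallel with R2.
Effective lower resistance at A: R2 ‖ 69.00 = 28.99 kΩ.
V_A = 8.09 × 28.99/(11.6 + 28.99) = 5.778 V.

V_A ≈ 5.78 V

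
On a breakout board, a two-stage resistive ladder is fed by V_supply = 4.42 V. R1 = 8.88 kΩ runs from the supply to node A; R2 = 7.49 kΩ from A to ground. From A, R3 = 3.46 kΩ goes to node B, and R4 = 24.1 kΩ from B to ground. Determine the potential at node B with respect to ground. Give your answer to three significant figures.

The second stage (R3 + R4 = 27.56 kΩ) loads node A in parallel with R2.
R2 ‖ (R3+R4) = 5.889 kΩ.
So V_A = 4.42 × 0.3988 = 1.763 V.
Then the unloaded second divider: V_B = V_A × R4/(R3+R4) = 1.763 × 0.8745 = 1.541 V.

V_B ≈ 1.54 V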